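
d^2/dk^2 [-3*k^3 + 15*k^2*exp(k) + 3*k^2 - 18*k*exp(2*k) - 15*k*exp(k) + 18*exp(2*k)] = 15*k^2*exp(k) - 72*k*exp(2*k) + 45*k*exp(k) - 18*k + 6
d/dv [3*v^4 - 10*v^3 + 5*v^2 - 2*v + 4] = 12*v^3 - 30*v^2 + 10*v - 2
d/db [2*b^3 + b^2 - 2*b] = 6*b^2 + 2*b - 2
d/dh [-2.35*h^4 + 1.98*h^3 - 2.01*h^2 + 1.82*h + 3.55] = -9.4*h^3 + 5.94*h^2 - 4.02*h + 1.82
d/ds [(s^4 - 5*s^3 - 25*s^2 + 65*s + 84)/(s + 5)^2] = (2*s^4 + 15*s^3 - 75*s^2 - 315*s + 157)/(s^3 + 15*s^2 + 75*s + 125)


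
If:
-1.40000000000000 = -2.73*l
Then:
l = 0.51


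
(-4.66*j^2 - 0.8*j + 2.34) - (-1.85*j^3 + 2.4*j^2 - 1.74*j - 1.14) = 1.85*j^3 - 7.06*j^2 + 0.94*j + 3.48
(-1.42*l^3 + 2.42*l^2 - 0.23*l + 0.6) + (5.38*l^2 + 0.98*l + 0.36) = -1.42*l^3 + 7.8*l^2 + 0.75*l + 0.96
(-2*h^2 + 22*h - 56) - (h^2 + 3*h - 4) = -3*h^2 + 19*h - 52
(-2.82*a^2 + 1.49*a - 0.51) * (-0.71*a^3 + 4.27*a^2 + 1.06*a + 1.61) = 2.0022*a^5 - 13.0993*a^4 + 3.7352*a^3 - 5.1385*a^2 + 1.8583*a - 0.8211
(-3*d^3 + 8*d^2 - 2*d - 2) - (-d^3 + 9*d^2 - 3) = -2*d^3 - d^2 - 2*d + 1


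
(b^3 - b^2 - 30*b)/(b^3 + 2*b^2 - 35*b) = (b^2 - b - 30)/(b^2 + 2*b - 35)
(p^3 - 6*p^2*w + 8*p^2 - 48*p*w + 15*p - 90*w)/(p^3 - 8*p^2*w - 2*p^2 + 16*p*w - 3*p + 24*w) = (p^3 - 6*p^2*w + 8*p^2 - 48*p*w + 15*p - 90*w)/(p^3 - 8*p^2*w - 2*p^2 + 16*p*w - 3*p + 24*w)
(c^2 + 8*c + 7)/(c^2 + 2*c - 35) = (c + 1)/(c - 5)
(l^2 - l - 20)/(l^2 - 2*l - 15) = (l + 4)/(l + 3)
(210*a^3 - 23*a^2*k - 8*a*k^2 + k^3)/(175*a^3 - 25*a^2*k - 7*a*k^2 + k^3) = (6*a - k)/(5*a - k)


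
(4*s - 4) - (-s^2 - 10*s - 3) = s^2 + 14*s - 1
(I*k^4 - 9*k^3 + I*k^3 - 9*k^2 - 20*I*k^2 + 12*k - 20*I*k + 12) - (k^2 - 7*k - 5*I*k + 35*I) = I*k^4 - 9*k^3 + I*k^3 - 10*k^2 - 20*I*k^2 + 19*k - 15*I*k + 12 - 35*I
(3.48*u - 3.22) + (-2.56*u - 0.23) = 0.92*u - 3.45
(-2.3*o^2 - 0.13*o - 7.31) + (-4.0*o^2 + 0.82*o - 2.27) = -6.3*o^2 + 0.69*o - 9.58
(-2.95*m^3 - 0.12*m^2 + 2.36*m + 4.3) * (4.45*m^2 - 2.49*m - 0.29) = -13.1275*m^5 + 6.8115*m^4 + 11.6563*m^3 + 13.2934*m^2 - 11.3914*m - 1.247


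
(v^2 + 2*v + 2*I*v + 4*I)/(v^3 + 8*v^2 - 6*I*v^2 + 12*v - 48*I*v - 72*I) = (v + 2*I)/(v^2 + 6*v*(1 - I) - 36*I)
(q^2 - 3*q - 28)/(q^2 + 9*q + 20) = (q - 7)/(q + 5)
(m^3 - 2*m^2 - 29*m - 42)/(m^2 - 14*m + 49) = (m^2 + 5*m + 6)/(m - 7)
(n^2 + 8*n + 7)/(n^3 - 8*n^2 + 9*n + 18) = (n + 7)/(n^2 - 9*n + 18)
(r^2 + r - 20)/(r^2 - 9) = (r^2 + r - 20)/(r^2 - 9)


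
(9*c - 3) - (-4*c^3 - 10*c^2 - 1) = 4*c^3 + 10*c^2 + 9*c - 2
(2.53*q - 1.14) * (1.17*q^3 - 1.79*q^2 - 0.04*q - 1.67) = 2.9601*q^4 - 5.8625*q^3 + 1.9394*q^2 - 4.1795*q + 1.9038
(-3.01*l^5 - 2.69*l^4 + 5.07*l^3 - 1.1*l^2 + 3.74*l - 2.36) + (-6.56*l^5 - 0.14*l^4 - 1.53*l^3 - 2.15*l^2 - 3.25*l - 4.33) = -9.57*l^5 - 2.83*l^4 + 3.54*l^3 - 3.25*l^2 + 0.49*l - 6.69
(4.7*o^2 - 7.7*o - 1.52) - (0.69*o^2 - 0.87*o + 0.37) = 4.01*o^2 - 6.83*o - 1.89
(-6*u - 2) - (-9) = 7 - 6*u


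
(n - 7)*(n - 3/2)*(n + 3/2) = n^3 - 7*n^2 - 9*n/4 + 63/4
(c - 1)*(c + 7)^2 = c^3 + 13*c^2 + 35*c - 49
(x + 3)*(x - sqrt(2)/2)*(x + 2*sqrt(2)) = x^3 + 3*sqrt(2)*x^2/2 + 3*x^2 - 2*x + 9*sqrt(2)*x/2 - 6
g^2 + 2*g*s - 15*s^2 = (g - 3*s)*(g + 5*s)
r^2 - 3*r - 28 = (r - 7)*(r + 4)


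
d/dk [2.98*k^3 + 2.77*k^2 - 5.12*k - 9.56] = 8.94*k^2 + 5.54*k - 5.12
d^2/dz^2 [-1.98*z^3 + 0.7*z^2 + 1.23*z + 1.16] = 1.4 - 11.88*z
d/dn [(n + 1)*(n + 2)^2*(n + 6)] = 4*n^3 + 33*n^2 + 76*n + 52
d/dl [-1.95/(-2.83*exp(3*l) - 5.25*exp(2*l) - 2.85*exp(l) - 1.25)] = (-16.5555*exp(2*l) - 20.475*exp(l) - 5.5575)*exp(l)/(2.83*exp(3*l) + 5.25*exp(2*l) + 2.85*exp(l) + 1.25)^2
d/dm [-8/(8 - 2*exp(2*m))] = -8*exp(2*m)/(exp(2*m) - 4)^2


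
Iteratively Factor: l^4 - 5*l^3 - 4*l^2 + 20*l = (l - 5)*(l^3 - 4*l) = (l - 5)*(l - 2)*(l^2 + 2*l) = (l - 5)*(l - 2)*(l + 2)*(l)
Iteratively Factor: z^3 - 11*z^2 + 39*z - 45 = (z - 3)*(z^2 - 8*z + 15) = (z - 3)^2*(z - 5)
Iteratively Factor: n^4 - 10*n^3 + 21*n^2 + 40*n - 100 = (n - 5)*(n^3 - 5*n^2 - 4*n + 20) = (n - 5)^2*(n^2 - 4) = (n - 5)^2*(n + 2)*(n - 2)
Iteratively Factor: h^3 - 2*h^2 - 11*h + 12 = (h - 4)*(h^2 + 2*h - 3) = (h - 4)*(h + 3)*(h - 1)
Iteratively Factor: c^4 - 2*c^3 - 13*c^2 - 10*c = (c + 1)*(c^3 - 3*c^2 - 10*c) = c*(c + 1)*(c^2 - 3*c - 10) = c*(c - 5)*(c + 1)*(c + 2)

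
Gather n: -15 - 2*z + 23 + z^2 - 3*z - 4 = z^2 - 5*z + 4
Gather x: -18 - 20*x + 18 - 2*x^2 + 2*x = -2*x^2 - 18*x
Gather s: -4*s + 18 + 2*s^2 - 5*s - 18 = 2*s^2 - 9*s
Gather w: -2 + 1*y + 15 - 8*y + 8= 21 - 7*y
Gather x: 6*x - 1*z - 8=6*x - z - 8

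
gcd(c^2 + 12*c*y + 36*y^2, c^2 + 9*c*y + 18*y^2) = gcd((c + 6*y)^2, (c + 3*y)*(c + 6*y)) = c + 6*y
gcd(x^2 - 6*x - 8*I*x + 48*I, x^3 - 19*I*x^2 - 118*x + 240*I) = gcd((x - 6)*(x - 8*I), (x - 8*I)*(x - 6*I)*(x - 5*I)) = x - 8*I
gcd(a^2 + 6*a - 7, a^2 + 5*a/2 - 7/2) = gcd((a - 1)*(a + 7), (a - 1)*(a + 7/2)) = a - 1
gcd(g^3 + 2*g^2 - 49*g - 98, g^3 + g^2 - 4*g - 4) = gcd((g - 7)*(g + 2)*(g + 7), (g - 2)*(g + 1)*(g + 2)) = g + 2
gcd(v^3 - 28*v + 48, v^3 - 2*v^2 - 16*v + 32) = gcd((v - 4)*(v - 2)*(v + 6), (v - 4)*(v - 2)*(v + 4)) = v^2 - 6*v + 8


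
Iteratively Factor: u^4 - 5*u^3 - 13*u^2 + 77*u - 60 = (u - 1)*(u^3 - 4*u^2 - 17*u + 60) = (u - 3)*(u - 1)*(u^2 - u - 20) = (u - 3)*(u - 1)*(u + 4)*(u - 5)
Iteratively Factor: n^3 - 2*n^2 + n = (n - 1)*(n^2 - n) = n*(n - 1)*(n - 1)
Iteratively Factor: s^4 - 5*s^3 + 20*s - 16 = (s - 1)*(s^3 - 4*s^2 - 4*s + 16) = (s - 1)*(s + 2)*(s^2 - 6*s + 8) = (s - 4)*(s - 1)*(s + 2)*(s - 2)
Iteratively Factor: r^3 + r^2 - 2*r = (r)*(r^2 + r - 2) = r*(r + 2)*(r - 1)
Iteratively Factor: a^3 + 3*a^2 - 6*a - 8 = (a - 2)*(a^2 + 5*a + 4) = (a - 2)*(a + 4)*(a + 1)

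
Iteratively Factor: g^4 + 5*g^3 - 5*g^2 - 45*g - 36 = (g + 4)*(g^3 + g^2 - 9*g - 9) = (g - 3)*(g + 4)*(g^2 + 4*g + 3) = (g - 3)*(g + 3)*(g + 4)*(g + 1)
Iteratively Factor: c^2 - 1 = (c + 1)*(c - 1)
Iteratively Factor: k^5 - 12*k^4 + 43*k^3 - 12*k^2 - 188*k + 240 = (k + 2)*(k^4 - 14*k^3 + 71*k^2 - 154*k + 120) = (k - 3)*(k + 2)*(k^3 - 11*k^2 + 38*k - 40) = (k - 5)*(k - 3)*(k + 2)*(k^2 - 6*k + 8) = (k - 5)*(k - 4)*(k - 3)*(k + 2)*(k - 2)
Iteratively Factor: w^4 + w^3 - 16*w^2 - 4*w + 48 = (w + 2)*(w^3 - w^2 - 14*w + 24) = (w + 2)*(w + 4)*(w^2 - 5*w + 6) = (w - 3)*(w + 2)*(w + 4)*(w - 2)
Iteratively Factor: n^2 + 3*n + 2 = (n + 1)*(n + 2)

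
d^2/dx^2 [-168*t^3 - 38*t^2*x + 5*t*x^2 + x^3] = 10*t + 6*x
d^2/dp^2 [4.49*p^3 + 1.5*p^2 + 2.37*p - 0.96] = 26.94*p + 3.0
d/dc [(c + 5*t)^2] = 2*c + 10*t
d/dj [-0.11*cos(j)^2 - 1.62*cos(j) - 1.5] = (0.22*cos(j) + 1.62)*sin(j)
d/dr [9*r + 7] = 9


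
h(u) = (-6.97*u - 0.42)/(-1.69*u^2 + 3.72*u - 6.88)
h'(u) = (-6.97*u - 0.42)*(3.38*u - 3.72)/(-1.69*u^2 + 3.72*u - 6.88)^2 - 6.97/(-1.69*u^2 + 3.72*u - 6.88)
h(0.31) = 0.44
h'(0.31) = 1.38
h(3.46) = 1.72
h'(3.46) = -0.48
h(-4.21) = -0.55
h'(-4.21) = -0.06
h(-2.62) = -0.63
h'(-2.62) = -0.03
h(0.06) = 0.13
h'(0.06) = 1.11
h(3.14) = 1.88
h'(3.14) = -0.51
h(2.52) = 2.18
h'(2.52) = -0.43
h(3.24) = 1.83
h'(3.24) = -0.50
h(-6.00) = -0.46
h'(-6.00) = -0.05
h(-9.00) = -0.35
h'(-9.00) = -0.03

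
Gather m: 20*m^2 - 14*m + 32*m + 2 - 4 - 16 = 20*m^2 + 18*m - 18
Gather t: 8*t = 8*t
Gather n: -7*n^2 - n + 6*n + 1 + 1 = -7*n^2 + 5*n + 2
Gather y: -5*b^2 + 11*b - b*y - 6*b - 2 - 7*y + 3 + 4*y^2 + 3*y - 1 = -5*b^2 + 5*b + 4*y^2 + y*(-b - 4)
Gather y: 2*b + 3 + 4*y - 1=2*b + 4*y + 2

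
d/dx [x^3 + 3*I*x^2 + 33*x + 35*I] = 3*x^2 + 6*I*x + 33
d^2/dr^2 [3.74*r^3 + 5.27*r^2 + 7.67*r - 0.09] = 22.44*r + 10.54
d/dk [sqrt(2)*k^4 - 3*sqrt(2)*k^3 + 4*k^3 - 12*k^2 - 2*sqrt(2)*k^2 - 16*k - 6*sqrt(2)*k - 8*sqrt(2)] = 4*sqrt(2)*k^3 - 9*sqrt(2)*k^2 + 12*k^2 - 24*k - 4*sqrt(2)*k - 16 - 6*sqrt(2)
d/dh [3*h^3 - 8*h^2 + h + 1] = 9*h^2 - 16*h + 1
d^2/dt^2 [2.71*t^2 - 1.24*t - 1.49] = 5.42000000000000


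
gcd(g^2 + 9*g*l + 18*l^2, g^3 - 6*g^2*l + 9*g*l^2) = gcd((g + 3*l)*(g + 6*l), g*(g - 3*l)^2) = 1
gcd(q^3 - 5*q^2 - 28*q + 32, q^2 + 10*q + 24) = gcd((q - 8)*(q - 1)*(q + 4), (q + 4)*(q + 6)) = q + 4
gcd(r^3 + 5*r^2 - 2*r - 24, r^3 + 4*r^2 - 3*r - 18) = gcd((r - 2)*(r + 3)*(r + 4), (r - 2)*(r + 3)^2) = r^2 + r - 6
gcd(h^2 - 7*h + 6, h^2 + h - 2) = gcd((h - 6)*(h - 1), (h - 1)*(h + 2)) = h - 1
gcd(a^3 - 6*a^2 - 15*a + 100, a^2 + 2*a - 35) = a - 5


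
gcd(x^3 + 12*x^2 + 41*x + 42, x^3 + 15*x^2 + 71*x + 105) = x^2 + 10*x + 21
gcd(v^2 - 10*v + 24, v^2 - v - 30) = v - 6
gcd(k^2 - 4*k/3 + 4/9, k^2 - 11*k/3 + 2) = k - 2/3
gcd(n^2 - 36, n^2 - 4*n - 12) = n - 6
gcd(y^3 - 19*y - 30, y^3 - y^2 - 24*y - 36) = y^2 + 5*y + 6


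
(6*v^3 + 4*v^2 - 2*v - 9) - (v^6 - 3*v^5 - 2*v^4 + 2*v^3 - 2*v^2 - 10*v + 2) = -v^6 + 3*v^5 + 2*v^4 + 4*v^3 + 6*v^2 + 8*v - 11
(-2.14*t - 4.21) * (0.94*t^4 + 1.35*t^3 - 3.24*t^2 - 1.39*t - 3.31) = -2.0116*t^5 - 6.8464*t^4 + 1.2501*t^3 + 16.615*t^2 + 12.9353*t + 13.9351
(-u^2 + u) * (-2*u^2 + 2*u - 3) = 2*u^4 - 4*u^3 + 5*u^2 - 3*u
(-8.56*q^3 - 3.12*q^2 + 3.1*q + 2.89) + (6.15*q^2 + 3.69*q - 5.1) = -8.56*q^3 + 3.03*q^2 + 6.79*q - 2.21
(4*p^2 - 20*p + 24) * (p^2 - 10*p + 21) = 4*p^4 - 60*p^3 + 308*p^2 - 660*p + 504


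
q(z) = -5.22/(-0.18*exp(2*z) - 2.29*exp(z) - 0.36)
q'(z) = -5.22*(0.36*exp(2*z) + 2.29*exp(z))/(-0.18*exp(2*z) - 2.29*exp(z) - 0.36)^2 = (-1.8792*exp(z) - 11.9538)*exp(z)/(0.18*exp(2*z) + 2.29*exp(z) + 0.36)^2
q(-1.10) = 4.57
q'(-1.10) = -3.21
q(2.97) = 0.05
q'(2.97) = -0.07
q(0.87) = 0.76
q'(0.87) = -0.84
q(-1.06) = 4.44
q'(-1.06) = -3.16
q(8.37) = 0.00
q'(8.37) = -0.00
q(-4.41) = 13.46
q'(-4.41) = -0.97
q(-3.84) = 12.75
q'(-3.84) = -1.54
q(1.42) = 0.40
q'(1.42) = -0.49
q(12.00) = 0.00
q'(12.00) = 0.00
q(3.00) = 0.04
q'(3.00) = -0.07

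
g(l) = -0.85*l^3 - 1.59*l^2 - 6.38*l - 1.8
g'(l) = -2.55*l^2 - 3.18*l - 6.38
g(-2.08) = 12.24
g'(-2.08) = -10.80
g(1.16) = -12.67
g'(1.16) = -13.50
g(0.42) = -4.82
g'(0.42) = -8.17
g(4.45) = -136.58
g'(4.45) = -71.03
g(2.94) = -55.90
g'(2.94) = -37.77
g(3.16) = -64.66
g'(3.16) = -41.89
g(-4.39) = 67.48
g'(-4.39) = -41.56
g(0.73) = -7.64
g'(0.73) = -10.06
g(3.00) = -58.20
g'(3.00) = -38.87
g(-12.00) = 1314.60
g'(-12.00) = -335.42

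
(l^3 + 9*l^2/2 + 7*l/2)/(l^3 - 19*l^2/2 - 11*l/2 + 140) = l*(l + 1)/(l^2 - 13*l + 40)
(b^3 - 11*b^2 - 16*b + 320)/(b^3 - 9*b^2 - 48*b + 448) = (b + 5)/(b + 7)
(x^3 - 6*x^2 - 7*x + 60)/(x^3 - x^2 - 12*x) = (x - 5)/x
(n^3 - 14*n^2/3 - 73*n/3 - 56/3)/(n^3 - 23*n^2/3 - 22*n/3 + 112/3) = (n + 1)/(n - 2)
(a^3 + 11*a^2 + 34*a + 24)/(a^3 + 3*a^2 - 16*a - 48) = (a^2 + 7*a + 6)/(a^2 - a - 12)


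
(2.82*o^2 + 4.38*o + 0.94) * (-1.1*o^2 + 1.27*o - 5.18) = -3.102*o^4 - 1.2366*o^3 - 10.079*o^2 - 21.4946*o - 4.8692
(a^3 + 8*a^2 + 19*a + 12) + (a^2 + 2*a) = a^3 + 9*a^2 + 21*a + 12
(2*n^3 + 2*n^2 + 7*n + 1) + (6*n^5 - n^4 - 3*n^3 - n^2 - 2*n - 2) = 6*n^5 - n^4 - n^3 + n^2 + 5*n - 1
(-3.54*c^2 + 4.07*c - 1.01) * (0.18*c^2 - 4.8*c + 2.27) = -0.6372*c^4 + 17.7246*c^3 - 27.7536*c^2 + 14.0869*c - 2.2927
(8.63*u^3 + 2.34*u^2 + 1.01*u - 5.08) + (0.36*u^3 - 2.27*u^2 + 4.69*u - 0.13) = 8.99*u^3 + 0.0699999999999998*u^2 + 5.7*u - 5.21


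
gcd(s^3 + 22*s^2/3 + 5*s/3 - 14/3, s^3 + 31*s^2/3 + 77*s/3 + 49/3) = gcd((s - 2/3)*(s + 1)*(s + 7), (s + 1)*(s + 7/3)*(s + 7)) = s^2 + 8*s + 7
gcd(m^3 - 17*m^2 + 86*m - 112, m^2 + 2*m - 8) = m - 2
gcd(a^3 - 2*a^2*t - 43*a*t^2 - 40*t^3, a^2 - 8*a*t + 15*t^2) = 1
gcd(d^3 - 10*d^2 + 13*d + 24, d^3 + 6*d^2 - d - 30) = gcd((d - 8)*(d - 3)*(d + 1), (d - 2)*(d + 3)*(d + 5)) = 1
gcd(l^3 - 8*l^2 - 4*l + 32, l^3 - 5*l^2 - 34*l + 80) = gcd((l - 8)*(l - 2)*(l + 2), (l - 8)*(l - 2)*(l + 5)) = l^2 - 10*l + 16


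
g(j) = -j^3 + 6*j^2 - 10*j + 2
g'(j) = -3*j^2 + 12*j - 10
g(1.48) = -2.90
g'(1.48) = 1.19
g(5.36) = -33.21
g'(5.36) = -31.87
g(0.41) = -1.16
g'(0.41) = -5.58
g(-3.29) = 135.46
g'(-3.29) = -81.95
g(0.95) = -2.94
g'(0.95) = -1.31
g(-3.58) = 160.58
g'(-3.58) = -91.41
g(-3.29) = 135.46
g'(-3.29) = -81.95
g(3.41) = -1.98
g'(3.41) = -3.96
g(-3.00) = 113.00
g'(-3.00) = -73.00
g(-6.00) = 494.00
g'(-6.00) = -190.00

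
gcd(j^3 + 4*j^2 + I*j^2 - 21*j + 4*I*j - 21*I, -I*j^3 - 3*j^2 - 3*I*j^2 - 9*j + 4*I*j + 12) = 1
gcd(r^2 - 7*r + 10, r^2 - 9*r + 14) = r - 2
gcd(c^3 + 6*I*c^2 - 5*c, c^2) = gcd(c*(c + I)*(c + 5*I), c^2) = c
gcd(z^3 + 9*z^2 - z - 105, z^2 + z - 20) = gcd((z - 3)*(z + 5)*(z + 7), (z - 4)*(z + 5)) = z + 5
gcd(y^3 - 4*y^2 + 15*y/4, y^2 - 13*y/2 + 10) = y - 5/2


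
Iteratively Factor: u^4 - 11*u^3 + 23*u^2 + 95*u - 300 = (u - 5)*(u^3 - 6*u^2 - 7*u + 60) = (u - 5)*(u + 3)*(u^2 - 9*u + 20) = (u - 5)^2*(u + 3)*(u - 4)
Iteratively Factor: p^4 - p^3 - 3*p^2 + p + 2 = (p - 1)*(p^3 - 3*p - 2) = (p - 1)*(p + 1)*(p^2 - p - 2) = (p - 2)*(p - 1)*(p + 1)*(p + 1)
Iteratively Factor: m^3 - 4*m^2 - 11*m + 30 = (m - 2)*(m^2 - 2*m - 15) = (m - 2)*(m + 3)*(m - 5)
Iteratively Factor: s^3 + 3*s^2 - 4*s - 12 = (s + 2)*(s^2 + s - 6) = (s - 2)*(s + 2)*(s + 3)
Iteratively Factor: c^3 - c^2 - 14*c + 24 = (c - 3)*(c^2 + 2*c - 8) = (c - 3)*(c + 4)*(c - 2)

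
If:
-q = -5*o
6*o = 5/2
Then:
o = 5/12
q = 25/12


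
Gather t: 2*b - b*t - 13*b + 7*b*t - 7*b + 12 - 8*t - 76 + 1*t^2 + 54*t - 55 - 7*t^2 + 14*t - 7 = -18*b - 6*t^2 + t*(6*b + 60) - 126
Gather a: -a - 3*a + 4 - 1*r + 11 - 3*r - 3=-4*a - 4*r + 12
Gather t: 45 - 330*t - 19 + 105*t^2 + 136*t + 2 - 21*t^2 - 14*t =84*t^2 - 208*t + 28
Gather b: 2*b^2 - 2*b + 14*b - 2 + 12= 2*b^2 + 12*b + 10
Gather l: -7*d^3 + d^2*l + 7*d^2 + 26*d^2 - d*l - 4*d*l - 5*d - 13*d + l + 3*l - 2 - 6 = -7*d^3 + 33*d^2 - 18*d + l*(d^2 - 5*d + 4) - 8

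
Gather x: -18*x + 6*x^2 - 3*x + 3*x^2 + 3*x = 9*x^2 - 18*x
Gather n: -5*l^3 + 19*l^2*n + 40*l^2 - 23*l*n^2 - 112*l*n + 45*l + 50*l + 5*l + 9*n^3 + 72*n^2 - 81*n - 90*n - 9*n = -5*l^3 + 40*l^2 + 100*l + 9*n^3 + n^2*(72 - 23*l) + n*(19*l^2 - 112*l - 180)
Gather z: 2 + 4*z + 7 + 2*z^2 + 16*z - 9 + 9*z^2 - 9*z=11*z^2 + 11*z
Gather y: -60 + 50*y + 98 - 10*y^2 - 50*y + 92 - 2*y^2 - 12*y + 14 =-12*y^2 - 12*y + 144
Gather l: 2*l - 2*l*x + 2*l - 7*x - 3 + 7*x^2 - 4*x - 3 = l*(4 - 2*x) + 7*x^2 - 11*x - 6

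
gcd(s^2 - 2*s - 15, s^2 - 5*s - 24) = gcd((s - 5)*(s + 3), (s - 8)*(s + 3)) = s + 3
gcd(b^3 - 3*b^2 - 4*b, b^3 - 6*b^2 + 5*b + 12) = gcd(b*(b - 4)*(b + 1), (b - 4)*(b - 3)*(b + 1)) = b^2 - 3*b - 4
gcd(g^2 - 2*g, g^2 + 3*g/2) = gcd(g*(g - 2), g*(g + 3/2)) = g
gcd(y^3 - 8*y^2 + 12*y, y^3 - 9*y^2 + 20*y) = y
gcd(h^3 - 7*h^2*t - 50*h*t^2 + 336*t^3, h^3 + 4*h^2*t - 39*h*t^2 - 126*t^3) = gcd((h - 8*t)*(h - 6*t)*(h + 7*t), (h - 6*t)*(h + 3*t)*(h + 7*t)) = -h^2 - h*t + 42*t^2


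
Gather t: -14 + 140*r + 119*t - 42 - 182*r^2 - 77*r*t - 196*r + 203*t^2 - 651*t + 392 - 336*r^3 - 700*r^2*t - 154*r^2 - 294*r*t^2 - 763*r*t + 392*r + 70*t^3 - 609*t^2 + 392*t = -336*r^3 - 336*r^2 + 336*r + 70*t^3 + t^2*(-294*r - 406) + t*(-700*r^2 - 840*r - 140) + 336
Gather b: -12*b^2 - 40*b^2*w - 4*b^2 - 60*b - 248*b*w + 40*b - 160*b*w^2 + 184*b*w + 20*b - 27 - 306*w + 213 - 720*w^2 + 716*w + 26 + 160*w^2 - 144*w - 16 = b^2*(-40*w - 16) + b*(-160*w^2 - 64*w) - 560*w^2 + 266*w + 196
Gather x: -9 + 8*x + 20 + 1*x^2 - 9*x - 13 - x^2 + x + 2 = 0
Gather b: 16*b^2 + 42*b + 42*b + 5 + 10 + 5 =16*b^2 + 84*b + 20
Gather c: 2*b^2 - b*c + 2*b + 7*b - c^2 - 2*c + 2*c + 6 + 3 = 2*b^2 - b*c + 9*b - c^2 + 9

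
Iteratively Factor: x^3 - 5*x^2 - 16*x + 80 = (x + 4)*(x^2 - 9*x + 20) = (x - 4)*(x + 4)*(x - 5)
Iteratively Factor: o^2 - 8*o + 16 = (o - 4)*(o - 4)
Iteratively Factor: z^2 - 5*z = (z)*(z - 5)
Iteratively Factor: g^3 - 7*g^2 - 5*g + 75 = (g + 3)*(g^2 - 10*g + 25) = (g - 5)*(g + 3)*(g - 5)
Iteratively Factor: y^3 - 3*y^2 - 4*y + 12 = (y - 3)*(y^2 - 4) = (y - 3)*(y - 2)*(y + 2)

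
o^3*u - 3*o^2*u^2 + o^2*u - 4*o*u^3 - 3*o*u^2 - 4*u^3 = (o - 4*u)*(o + u)*(o*u + u)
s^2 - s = s*(s - 1)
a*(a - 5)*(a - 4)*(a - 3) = a^4 - 12*a^3 + 47*a^2 - 60*a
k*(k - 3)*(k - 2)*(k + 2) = k^4 - 3*k^3 - 4*k^2 + 12*k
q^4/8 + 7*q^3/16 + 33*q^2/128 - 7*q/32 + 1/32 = (q/4 + 1/2)*(q/2 + 1)*(q - 1/4)^2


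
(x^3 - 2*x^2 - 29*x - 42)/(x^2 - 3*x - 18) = (x^2 - 5*x - 14)/(x - 6)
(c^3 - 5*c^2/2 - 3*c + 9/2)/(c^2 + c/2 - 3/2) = c - 3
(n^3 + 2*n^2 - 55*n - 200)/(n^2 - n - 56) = (n^2 + 10*n + 25)/(n + 7)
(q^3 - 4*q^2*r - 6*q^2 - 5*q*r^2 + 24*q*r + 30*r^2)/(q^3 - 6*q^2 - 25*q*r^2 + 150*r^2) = (q + r)/(q + 5*r)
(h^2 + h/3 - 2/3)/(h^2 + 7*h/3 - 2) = (h + 1)/(h + 3)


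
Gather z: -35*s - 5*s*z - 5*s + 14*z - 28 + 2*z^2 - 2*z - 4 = -40*s + 2*z^2 + z*(12 - 5*s) - 32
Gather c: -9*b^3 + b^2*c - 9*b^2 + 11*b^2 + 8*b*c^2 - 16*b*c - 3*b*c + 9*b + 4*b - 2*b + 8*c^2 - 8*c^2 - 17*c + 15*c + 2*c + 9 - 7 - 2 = -9*b^3 + 2*b^2 + 8*b*c^2 + 11*b + c*(b^2 - 19*b)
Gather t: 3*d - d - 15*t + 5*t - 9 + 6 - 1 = 2*d - 10*t - 4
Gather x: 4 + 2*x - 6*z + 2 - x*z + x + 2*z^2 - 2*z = x*(3 - z) + 2*z^2 - 8*z + 6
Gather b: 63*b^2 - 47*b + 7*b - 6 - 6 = 63*b^2 - 40*b - 12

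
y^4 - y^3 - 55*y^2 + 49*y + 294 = (y - 7)*(y - 3)*(y + 2)*(y + 7)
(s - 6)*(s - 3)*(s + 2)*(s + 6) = s^4 - s^3 - 42*s^2 + 36*s + 216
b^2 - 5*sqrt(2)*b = b*(b - 5*sqrt(2))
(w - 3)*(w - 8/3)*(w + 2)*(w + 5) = w^4 + 4*w^3/3 - 65*w^2/3 - 2*w/3 + 80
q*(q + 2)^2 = q^3 + 4*q^2 + 4*q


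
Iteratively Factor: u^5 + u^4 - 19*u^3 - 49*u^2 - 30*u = (u + 2)*(u^4 - u^3 - 17*u^2 - 15*u) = (u + 2)*(u + 3)*(u^3 - 4*u^2 - 5*u) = (u + 1)*(u + 2)*(u + 3)*(u^2 - 5*u) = u*(u + 1)*(u + 2)*(u + 3)*(u - 5)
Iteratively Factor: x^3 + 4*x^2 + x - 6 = (x - 1)*(x^2 + 5*x + 6) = (x - 1)*(x + 3)*(x + 2)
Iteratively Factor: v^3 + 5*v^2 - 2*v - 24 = (v - 2)*(v^2 + 7*v + 12) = (v - 2)*(v + 4)*(v + 3)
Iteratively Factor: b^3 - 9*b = (b - 3)*(b^2 + 3*b) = (b - 3)*(b + 3)*(b)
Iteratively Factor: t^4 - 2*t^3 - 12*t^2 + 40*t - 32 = (t - 2)*(t^3 - 12*t + 16) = (t - 2)*(t + 4)*(t^2 - 4*t + 4) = (t - 2)^2*(t + 4)*(t - 2)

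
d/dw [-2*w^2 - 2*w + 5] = -4*w - 2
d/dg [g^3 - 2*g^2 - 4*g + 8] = 3*g^2 - 4*g - 4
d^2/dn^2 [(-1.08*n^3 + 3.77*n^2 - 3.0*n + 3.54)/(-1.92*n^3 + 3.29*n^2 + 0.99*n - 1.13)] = (-14.151168*n^6 + 78.672384*n^5 - 341.414784*n^4 + 583.350222*n^3 - 358.980042*n^2 + 52.094412*n - 36.17605)/(7.077888*n^9 - 36.384768*n^8 + 51.398208*n^7 + 14.407399*n^6 - 69.330105*n^5 + 14.132688*n^4 + 28.467783*n^3 - 9.280464*n^2 - 3.792393*n + 1.442897)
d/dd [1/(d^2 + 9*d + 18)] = (-2*d - 9)/(d^2 + 9*d + 18)^2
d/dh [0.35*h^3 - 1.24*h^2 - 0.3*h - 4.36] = 1.05*h^2 - 2.48*h - 0.3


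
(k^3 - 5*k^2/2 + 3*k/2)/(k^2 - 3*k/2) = k - 1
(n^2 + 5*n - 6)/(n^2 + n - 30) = (n - 1)/(n - 5)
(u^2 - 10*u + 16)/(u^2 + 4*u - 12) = (u - 8)/(u + 6)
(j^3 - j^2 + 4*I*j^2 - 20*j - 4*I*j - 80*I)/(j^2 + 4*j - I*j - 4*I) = (j^2 + j*(-5 + 4*I) - 20*I)/(j - I)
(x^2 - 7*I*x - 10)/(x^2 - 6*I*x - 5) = (x - 2*I)/(x - I)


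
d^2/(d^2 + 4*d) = d/(d + 4)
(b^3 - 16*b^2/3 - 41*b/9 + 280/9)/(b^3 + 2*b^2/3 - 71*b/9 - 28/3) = (3*b^2 - 23*b + 40)/(3*b^2 - 5*b - 12)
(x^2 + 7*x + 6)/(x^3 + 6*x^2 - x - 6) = 1/(x - 1)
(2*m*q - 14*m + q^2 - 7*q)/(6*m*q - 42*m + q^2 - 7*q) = (2*m + q)/(6*m + q)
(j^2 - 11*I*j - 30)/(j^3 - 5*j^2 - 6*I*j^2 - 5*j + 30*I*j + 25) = (j - 6*I)/(j^2 - j*(5 + I) + 5*I)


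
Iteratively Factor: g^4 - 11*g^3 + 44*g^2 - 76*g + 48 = (g - 2)*(g^3 - 9*g^2 + 26*g - 24) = (g - 2)^2*(g^2 - 7*g + 12) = (g - 4)*(g - 2)^2*(g - 3)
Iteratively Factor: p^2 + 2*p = (p + 2)*(p)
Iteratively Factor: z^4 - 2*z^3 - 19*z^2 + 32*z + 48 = (z - 4)*(z^3 + 2*z^2 - 11*z - 12) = (z - 4)*(z - 3)*(z^2 + 5*z + 4) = (z - 4)*(z - 3)*(z + 4)*(z + 1)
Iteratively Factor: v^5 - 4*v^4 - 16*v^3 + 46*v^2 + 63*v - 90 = (v + 3)*(v^4 - 7*v^3 + 5*v^2 + 31*v - 30) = (v - 5)*(v + 3)*(v^3 - 2*v^2 - 5*v + 6) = (v - 5)*(v - 3)*(v + 3)*(v^2 + v - 2) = (v - 5)*(v - 3)*(v + 2)*(v + 3)*(v - 1)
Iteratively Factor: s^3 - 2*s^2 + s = (s)*(s^2 - 2*s + 1) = s*(s - 1)*(s - 1)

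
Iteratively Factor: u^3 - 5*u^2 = (u)*(u^2 - 5*u) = u^2*(u - 5)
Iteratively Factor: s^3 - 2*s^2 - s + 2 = (s - 1)*(s^2 - s - 2) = (s - 2)*(s - 1)*(s + 1)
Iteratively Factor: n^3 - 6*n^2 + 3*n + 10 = (n - 5)*(n^2 - n - 2) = (n - 5)*(n + 1)*(n - 2)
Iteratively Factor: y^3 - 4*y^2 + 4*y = (y)*(y^2 - 4*y + 4) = y*(y - 2)*(y - 2)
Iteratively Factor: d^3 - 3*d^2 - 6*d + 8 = (d - 1)*(d^2 - 2*d - 8) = (d - 1)*(d + 2)*(d - 4)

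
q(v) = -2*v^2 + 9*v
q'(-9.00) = 45.00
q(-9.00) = -243.00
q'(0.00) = 9.00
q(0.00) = 0.00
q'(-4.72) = 27.88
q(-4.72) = -87.04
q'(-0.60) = 11.40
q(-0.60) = -6.12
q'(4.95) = -10.80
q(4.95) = -4.46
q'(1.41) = 3.36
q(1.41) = 8.71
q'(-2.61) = 19.44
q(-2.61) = -37.11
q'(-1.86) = 16.44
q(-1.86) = -23.66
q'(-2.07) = 17.28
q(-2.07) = -27.20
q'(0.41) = 7.36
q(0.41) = 3.35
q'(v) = 9 - 4*v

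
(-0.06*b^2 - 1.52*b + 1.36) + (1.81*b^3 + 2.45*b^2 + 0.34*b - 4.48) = 1.81*b^3 + 2.39*b^2 - 1.18*b - 3.12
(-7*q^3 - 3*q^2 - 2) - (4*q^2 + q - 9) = -7*q^3 - 7*q^2 - q + 7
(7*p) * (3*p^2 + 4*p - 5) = 21*p^3 + 28*p^2 - 35*p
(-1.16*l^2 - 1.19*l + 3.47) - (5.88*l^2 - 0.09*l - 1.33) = -7.04*l^2 - 1.1*l + 4.8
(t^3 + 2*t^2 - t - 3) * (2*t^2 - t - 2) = 2*t^5 + 3*t^4 - 6*t^3 - 9*t^2 + 5*t + 6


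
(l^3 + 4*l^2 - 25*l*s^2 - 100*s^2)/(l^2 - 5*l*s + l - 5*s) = (l^2 + 5*l*s + 4*l + 20*s)/(l + 1)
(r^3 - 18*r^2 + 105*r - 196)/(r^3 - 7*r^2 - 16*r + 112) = (r - 7)/(r + 4)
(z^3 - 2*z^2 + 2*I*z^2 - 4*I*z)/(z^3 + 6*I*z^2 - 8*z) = (z - 2)/(z + 4*I)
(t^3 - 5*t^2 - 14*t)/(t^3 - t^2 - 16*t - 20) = t*(t - 7)/(t^2 - 3*t - 10)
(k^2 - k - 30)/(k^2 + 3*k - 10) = (k - 6)/(k - 2)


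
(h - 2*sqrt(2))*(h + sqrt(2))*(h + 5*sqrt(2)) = h^3 + 4*sqrt(2)*h^2 - 14*h - 20*sqrt(2)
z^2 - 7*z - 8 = (z - 8)*(z + 1)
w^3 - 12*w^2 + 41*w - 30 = (w - 6)*(w - 5)*(w - 1)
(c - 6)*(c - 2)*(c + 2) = c^3 - 6*c^2 - 4*c + 24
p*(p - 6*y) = p^2 - 6*p*y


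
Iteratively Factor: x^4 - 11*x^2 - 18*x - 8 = (x + 1)*(x^3 - x^2 - 10*x - 8) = (x + 1)*(x + 2)*(x^2 - 3*x - 4) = (x + 1)^2*(x + 2)*(x - 4)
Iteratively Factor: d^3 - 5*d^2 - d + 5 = (d - 5)*(d^2 - 1) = (d - 5)*(d - 1)*(d + 1)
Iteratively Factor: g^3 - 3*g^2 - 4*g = (g + 1)*(g^2 - 4*g) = (g - 4)*(g + 1)*(g)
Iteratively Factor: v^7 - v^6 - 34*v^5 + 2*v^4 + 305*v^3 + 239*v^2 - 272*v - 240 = (v + 1)*(v^6 - 2*v^5 - 32*v^4 + 34*v^3 + 271*v^2 - 32*v - 240) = (v - 1)*(v + 1)*(v^5 - v^4 - 33*v^3 + v^2 + 272*v + 240) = (v - 5)*(v - 1)*(v + 1)*(v^4 + 4*v^3 - 13*v^2 - 64*v - 48) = (v - 5)*(v - 4)*(v - 1)*(v + 1)*(v^3 + 8*v^2 + 19*v + 12) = (v - 5)*(v - 4)*(v - 1)*(v + 1)*(v + 4)*(v^2 + 4*v + 3) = (v - 5)*(v - 4)*(v - 1)*(v + 1)*(v + 3)*(v + 4)*(v + 1)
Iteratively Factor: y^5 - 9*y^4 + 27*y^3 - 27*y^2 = (y - 3)*(y^4 - 6*y^3 + 9*y^2) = y*(y - 3)*(y^3 - 6*y^2 + 9*y) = y^2*(y - 3)*(y^2 - 6*y + 9) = y^2*(y - 3)^2*(y - 3)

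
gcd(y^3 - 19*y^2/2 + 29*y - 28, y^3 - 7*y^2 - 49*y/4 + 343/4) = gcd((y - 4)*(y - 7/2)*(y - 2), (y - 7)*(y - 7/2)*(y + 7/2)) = y - 7/2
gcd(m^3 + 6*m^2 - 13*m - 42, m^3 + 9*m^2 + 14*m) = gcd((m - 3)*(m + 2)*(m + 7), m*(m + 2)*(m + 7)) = m^2 + 9*m + 14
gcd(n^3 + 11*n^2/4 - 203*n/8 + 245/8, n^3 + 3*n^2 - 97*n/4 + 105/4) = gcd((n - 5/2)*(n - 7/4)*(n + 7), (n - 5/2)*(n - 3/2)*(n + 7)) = n^2 + 9*n/2 - 35/2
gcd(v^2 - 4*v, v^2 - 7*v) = v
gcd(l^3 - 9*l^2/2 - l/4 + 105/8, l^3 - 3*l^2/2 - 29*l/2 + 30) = l - 5/2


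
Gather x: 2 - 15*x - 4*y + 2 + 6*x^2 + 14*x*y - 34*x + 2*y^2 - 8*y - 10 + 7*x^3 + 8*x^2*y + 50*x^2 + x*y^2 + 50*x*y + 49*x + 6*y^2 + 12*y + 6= 7*x^3 + x^2*(8*y + 56) + x*(y^2 + 64*y) + 8*y^2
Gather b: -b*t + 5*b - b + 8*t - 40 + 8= b*(4 - t) + 8*t - 32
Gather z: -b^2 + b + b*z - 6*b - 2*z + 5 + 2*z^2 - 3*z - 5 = -b^2 - 5*b + 2*z^2 + z*(b - 5)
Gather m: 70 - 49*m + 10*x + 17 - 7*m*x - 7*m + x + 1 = m*(-7*x - 56) + 11*x + 88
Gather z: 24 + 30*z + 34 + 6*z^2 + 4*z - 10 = 6*z^2 + 34*z + 48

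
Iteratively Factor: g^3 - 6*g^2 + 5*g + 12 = (g - 3)*(g^2 - 3*g - 4) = (g - 3)*(g + 1)*(g - 4)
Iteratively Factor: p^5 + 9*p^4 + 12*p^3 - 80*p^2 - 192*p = (p + 4)*(p^4 + 5*p^3 - 8*p^2 - 48*p) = p*(p + 4)*(p^3 + 5*p^2 - 8*p - 48) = p*(p + 4)^2*(p^2 + p - 12) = p*(p - 3)*(p + 4)^2*(p + 4)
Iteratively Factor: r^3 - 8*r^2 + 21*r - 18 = (r - 3)*(r^2 - 5*r + 6) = (r - 3)^2*(r - 2)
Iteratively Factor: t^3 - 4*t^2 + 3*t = (t - 3)*(t^2 - t) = t*(t - 3)*(t - 1)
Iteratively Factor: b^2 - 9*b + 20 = (b - 4)*(b - 5)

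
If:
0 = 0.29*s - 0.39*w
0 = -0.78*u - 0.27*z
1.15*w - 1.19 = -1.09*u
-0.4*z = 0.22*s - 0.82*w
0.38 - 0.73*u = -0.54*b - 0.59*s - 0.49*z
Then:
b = -6.64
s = 2.44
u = -0.82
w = 1.82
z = 2.38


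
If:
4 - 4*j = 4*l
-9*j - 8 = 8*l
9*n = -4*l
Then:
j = -16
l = 17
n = -68/9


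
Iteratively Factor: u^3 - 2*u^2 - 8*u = (u + 2)*(u^2 - 4*u) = u*(u + 2)*(u - 4)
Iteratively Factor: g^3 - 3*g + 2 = (g + 2)*(g^2 - 2*g + 1) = (g - 1)*(g + 2)*(g - 1)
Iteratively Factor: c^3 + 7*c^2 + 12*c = (c + 3)*(c^2 + 4*c) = c*(c + 3)*(c + 4)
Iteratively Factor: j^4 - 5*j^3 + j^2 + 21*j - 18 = (j - 1)*(j^3 - 4*j^2 - 3*j + 18) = (j - 3)*(j - 1)*(j^2 - j - 6) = (j - 3)^2*(j - 1)*(j + 2)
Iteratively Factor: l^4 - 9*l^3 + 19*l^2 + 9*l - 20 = (l + 1)*(l^3 - 10*l^2 + 29*l - 20) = (l - 4)*(l + 1)*(l^2 - 6*l + 5) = (l - 4)*(l - 1)*(l + 1)*(l - 5)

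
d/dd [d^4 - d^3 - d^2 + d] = 4*d^3 - 3*d^2 - 2*d + 1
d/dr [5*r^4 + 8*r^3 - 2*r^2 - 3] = 4*r*(5*r^2 + 6*r - 1)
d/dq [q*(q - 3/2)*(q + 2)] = 3*q^2 + q - 3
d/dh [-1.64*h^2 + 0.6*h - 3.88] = 0.6 - 3.28*h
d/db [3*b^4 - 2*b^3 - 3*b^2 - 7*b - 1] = 12*b^3 - 6*b^2 - 6*b - 7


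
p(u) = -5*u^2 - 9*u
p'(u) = -10*u - 9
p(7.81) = -375.27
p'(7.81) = -87.10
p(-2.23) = -4.79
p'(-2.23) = 13.30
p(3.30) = -84.15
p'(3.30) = -42.00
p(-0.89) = 4.05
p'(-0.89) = -0.10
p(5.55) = -203.96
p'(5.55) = -64.50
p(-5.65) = -108.76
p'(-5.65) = 47.50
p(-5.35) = -94.96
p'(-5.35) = 44.50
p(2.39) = -50.07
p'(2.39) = -32.90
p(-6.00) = -126.00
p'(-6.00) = 51.00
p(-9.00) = -324.00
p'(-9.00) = 81.00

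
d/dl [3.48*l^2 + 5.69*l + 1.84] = 6.96*l + 5.69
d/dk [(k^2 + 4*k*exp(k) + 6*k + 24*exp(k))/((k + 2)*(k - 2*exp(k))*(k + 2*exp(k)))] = (2*(k + 2)*(k - 2*exp(k))*(k + 2*exp(k))*(2*k*exp(k) + k + 14*exp(k) + 3) - (k + 2)*(k - 2*exp(k))*(2*exp(k) + 1)*(k^2 + 4*k*exp(k) + 6*k + 24*exp(k)) + (k + 2)*(k + 2*exp(k))*(2*exp(k) - 1)*(k^2 + 4*k*exp(k) + 6*k + 24*exp(k)) - (k - 2*exp(k))*(k + 2*exp(k))*(k^2 + 4*k*exp(k) + 6*k + 24*exp(k)))/((k + 2)^2*(k - 2*exp(k))^2*(k + 2*exp(k))^2)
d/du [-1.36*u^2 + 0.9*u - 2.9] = 0.9 - 2.72*u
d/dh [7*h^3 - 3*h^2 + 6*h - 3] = 21*h^2 - 6*h + 6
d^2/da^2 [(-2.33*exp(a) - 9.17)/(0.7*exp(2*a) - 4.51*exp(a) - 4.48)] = (-1.1417*exp(4*a) - 25.32901*exp(3*a) + 43.00779*exp(2*a) - 254.470013*exp(a) + 138.513984)*exp(a)/(0.343*exp(6*a) - 6.6297*exp(5*a) + 36.12861*exp(4*a) - 6.87369099999999*exp(3*a) - 231.223104*exp(2*a) - 271.552512*exp(a) - 89.915392)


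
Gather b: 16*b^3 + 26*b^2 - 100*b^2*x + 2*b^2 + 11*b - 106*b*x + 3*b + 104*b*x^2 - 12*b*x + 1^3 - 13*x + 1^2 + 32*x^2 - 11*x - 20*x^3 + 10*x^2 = 16*b^3 + b^2*(28 - 100*x) + b*(104*x^2 - 118*x + 14) - 20*x^3 + 42*x^2 - 24*x + 2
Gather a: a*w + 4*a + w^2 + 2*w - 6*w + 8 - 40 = a*(w + 4) + w^2 - 4*w - 32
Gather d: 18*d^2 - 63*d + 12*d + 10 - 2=18*d^2 - 51*d + 8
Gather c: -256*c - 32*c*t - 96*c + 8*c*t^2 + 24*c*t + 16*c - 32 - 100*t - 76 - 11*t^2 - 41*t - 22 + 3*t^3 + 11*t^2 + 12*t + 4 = c*(8*t^2 - 8*t - 336) + 3*t^3 - 129*t - 126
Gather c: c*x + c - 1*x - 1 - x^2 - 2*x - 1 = c*(x + 1) - x^2 - 3*x - 2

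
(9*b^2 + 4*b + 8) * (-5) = -45*b^2 - 20*b - 40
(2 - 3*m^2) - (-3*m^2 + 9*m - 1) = 3 - 9*m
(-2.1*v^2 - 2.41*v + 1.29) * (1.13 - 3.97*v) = 8.337*v^3 + 7.1947*v^2 - 7.8446*v + 1.4577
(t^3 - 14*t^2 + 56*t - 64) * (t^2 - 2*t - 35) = t^5 - 16*t^4 + 49*t^3 + 314*t^2 - 1832*t + 2240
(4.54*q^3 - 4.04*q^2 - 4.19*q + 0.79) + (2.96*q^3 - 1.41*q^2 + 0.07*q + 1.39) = 7.5*q^3 - 5.45*q^2 - 4.12*q + 2.18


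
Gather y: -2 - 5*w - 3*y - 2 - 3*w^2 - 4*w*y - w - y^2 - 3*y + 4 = -3*w^2 - 6*w - y^2 + y*(-4*w - 6)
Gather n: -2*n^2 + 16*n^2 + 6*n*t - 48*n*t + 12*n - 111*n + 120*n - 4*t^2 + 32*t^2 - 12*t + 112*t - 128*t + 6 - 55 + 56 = 14*n^2 + n*(21 - 42*t) + 28*t^2 - 28*t + 7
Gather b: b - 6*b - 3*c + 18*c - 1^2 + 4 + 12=-5*b + 15*c + 15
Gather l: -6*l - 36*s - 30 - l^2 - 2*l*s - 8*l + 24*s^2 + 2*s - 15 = -l^2 + l*(-2*s - 14) + 24*s^2 - 34*s - 45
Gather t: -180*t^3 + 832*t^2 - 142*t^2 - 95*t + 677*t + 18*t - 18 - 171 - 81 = -180*t^3 + 690*t^2 + 600*t - 270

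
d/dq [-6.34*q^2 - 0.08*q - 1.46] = -12.68*q - 0.08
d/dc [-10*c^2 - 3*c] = -20*c - 3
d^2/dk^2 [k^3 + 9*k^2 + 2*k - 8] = 6*k + 18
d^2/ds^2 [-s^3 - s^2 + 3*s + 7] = -6*s - 2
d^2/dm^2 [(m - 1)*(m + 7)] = 2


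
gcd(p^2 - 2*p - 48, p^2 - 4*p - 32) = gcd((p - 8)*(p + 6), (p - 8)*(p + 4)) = p - 8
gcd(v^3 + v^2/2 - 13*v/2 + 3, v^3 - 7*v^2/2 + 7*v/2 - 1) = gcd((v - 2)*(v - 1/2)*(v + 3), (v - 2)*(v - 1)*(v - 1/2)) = v^2 - 5*v/2 + 1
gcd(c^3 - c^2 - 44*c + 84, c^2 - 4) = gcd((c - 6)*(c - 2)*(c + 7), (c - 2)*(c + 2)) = c - 2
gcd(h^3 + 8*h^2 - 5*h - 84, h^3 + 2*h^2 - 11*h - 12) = h^2 + h - 12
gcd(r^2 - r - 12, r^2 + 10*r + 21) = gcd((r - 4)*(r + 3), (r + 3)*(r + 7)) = r + 3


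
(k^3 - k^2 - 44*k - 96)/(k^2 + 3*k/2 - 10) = 2*(k^2 - 5*k - 24)/(2*k - 5)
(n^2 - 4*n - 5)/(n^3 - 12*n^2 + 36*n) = (n^2 - 4*n - 5)/(n*(n^2 - 12*n + 36))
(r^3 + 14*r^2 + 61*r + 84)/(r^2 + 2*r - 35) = (r^2 + 7*r + 12)/(r - 5)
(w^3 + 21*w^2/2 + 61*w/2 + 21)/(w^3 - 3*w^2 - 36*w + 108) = (2*w^2 + 9*w + 7)/(2*(w^2 - 9*w + 18))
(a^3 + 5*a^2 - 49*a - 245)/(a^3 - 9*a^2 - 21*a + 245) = (a + 7)/(a - 7)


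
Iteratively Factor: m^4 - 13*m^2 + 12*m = (m - 1)*(m^3 + m^2 - 12*m) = (m - 1)*(m + 4)*(m^2 - 3*m) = (m - 3)*(m - 1)*(m + 4)*(m)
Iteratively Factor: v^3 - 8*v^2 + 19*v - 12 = (v - 1)*(v^2 - 7*v + 12) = (v - 3)*(v - 1)*(v - 4)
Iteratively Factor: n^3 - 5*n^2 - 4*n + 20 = (n - 5)*(n^2 - 4) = (n - 5)*(n - 2)*(n + 2)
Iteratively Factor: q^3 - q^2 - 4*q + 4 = (q + 2)*(q^2 - 3*q + 2) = (q - 2)*(q + 2)*(q - 1)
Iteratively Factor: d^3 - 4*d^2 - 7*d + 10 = (d - 1)*(d^2 - 3*d - 10) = (d - 1)*(d + 2)*(d - 5)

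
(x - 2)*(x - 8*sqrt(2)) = x^2 - 8*sqrt(2)*x - 2*x + 16*sqrt(2)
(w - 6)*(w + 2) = w^2 - 4*w - 12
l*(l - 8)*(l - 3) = l^3 - 11*l^2 + 24*l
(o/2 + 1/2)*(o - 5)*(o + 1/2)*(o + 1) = o^4/2 - 5*o^3/4 - 21*o^2/4 - 19*o/4 - 5/4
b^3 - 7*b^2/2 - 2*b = b*(b - 4)*(b + 1/2)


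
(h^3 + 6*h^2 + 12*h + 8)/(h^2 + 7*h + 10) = (h^2 + 4*h + 4)/(h + 5)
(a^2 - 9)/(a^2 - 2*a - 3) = (a + 3)/(a + 1)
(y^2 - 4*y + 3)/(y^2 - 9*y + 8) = (y - 3)/(y - 8)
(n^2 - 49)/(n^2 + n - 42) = (n - 7)/(n - 6)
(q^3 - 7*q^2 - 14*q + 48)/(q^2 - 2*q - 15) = (q^2 - 10*q + 16)/(q - 5)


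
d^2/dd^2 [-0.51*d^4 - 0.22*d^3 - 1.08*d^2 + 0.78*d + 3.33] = -6.12*d^2 - 1.32*d - 2.16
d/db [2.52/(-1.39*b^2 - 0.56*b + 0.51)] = (7.0056*b + 1.4112)/(1.39*b^2 + 0.56*b - 0.51)^2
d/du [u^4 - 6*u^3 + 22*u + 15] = 4*u^3 - 18*u^2 + 22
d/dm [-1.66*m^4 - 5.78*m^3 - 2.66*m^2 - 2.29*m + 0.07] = -6.64*m^3 - 17.34*m^2 - 5.32*m - 2.29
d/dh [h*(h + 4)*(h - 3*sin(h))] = -h*(h + 4)*(3*cos(h) - 1) + h*(h - 3*sin(h)) + (h + 4)*(h - 3*sin(h))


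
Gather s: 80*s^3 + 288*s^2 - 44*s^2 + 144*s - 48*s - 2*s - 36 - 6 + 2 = 80*s^3 + 244*s^2 + 94*s - 40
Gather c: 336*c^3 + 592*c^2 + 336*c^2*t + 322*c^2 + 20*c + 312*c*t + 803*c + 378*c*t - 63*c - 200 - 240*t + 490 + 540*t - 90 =336*c^3 + c^2*(336*t + 914) + c*(690*t + 760) + 300*t + 200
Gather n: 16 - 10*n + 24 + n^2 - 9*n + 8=n^2 - 19*n + 48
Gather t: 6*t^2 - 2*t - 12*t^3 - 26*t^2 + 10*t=-12*t^3 - 20*t^2 + 8*t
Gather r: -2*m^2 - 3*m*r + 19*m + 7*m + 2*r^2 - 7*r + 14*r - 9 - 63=-2*m^2 + 26*m + 2*r^2 + r*(7 - 3*m) - 72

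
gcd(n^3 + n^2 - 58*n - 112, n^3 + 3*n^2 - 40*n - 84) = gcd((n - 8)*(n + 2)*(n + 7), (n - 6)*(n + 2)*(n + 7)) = n^2 + 9*n + 14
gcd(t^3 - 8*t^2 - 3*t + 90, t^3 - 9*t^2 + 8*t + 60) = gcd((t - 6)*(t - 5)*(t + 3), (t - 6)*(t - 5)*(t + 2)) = t^2 - 11*t + 30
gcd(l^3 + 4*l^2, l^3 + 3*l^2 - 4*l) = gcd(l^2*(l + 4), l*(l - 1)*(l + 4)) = l^2 + 4*l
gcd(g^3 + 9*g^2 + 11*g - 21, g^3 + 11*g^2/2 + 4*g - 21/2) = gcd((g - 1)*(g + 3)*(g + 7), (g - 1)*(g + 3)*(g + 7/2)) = g^2 + 2*g - 3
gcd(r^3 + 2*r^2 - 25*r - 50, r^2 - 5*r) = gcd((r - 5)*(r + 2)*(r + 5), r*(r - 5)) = r - 5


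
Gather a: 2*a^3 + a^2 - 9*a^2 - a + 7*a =2*a^3 - 8*a^2 + 6*a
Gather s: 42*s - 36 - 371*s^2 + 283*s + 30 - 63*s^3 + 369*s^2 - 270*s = -63*s^3 - 2*s^2 + 55*s - 6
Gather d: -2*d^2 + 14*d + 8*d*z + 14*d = -2*d^2 + d*(8*z + 28)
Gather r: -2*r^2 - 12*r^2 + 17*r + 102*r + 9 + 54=-14*r^2 + 119*r + 63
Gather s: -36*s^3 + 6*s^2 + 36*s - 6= -36*s^3 + 6*s^2 + 36*s - 6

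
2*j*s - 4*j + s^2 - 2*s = (2*j + s)*(s - 2)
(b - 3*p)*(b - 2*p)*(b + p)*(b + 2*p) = b^4 - 2*b^3*p - 7*b^2*p^2 + 8*b*p^3 + 12*p^4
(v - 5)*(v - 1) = v^2 - 6*v + 5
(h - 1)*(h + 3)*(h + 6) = h^3 + 8*h^2 + 9*h - 18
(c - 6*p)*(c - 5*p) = c^2 - 11*c*p + 30*p^2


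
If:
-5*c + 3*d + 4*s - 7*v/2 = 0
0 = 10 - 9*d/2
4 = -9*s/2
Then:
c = 28/45 - 7*v/10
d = 20/9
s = -8/9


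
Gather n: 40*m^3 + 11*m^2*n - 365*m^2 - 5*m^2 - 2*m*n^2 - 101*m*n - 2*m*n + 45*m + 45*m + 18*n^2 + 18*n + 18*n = 40*m^3 - 370*m^2 + 90*m + n^2*(18 - 2*m) + n*(11*m^2 - 103*m + 36)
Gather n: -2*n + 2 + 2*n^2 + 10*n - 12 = 2*n^2 + 8*n - 10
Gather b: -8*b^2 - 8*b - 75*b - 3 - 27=-8*b^2 - 83*b - 30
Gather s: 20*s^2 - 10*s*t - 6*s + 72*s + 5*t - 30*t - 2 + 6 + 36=20*s^2 + s*(66 - 10*t) - 25*t + 40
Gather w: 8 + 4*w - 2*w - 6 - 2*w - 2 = 0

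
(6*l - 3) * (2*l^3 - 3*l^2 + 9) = 12*l^4 - 24*l^3 + 9*l^2 + 54*l - 27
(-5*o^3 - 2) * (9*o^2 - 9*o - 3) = -45*o^5 + 45*o^4 + 15*o^3 - 18*o^2 + 18*o + 6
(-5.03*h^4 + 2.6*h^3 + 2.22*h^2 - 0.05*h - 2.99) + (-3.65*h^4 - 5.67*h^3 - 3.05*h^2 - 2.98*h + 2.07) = -8.68*h^4 - 3.07*h^3 - 0.83*h^2 - 3.03*h - 0.92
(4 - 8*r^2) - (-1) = 5 - 8*r^2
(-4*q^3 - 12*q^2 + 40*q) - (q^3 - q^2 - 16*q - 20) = -5*q^3 - 11*q^2 + 56*q + 20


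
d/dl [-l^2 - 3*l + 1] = -2*l - 3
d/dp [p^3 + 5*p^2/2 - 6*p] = 3*p^2 + 5*p - 6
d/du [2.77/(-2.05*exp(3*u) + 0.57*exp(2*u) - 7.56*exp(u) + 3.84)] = (17.0355*exp(2*u) - 3.1578*exp(u) + 20.9412)*exp(u)/(2.05*exp(3*u) - 0.57*exp(2*u) + 7.56*exp(u) - 3.84)^2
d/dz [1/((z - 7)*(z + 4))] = (3 - 2*z)/(z^4 - 6*z^3 - 47*z^2 + 168*z + 784)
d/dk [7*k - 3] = 7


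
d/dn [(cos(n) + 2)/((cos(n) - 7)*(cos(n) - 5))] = (cos(n)^2 + 4*cos(n) - 59)*sin(n)/((cos(n) - 7)^2*(cos(n) - 5)^2)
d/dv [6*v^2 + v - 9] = 12*v + 1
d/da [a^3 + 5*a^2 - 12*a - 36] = 3*a^2 + 10*a - 12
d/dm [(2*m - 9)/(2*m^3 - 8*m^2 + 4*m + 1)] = 2*(-4*m^3 + 35*m^2 - 72*m + 19)/(4*m^6 - 32*m^5 + 80*m^4 - 60*m^3 + 8*m + 1)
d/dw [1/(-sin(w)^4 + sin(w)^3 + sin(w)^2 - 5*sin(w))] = (4*sin(w)^3 - 3*sin(w)^2 - 2*sin(w) + 5)*cos(w)/((-sin(w)*cos(w)^2 + cos(w)^2 + 4)^2*sin(w)^2)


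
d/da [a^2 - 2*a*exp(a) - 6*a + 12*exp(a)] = -2*a*exp(a) + 2*a + 10*exp(a) - 6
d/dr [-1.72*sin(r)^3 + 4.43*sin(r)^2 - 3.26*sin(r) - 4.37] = (-5.16*sin(r)^2 + 8.86*sin(r) - 3.26)*cos(r)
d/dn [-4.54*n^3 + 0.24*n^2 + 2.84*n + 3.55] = -13.62*n^2 + 0.48*n + 2.84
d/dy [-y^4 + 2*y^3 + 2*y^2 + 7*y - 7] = -4*y^3 + 6*y^2 + 4*y + 7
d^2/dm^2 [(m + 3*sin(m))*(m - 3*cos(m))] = 3*sqrt(2)*m*cos(m + pi/4) + 18*sin(2*m) + 6*sqrt(2)*sin(m + pi/4) + 2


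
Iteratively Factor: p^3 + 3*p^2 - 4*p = (p + 4)*(p^2 - p) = (p - 1)*(p + 4)*(p)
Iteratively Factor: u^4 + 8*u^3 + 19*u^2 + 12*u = (u + 4)*(u^3 + 4*u^2 + 3*u) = u*(u + 4)*(u^2 + 4*u + 3) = u*(u + 1)*(u + 4)*(u + 3)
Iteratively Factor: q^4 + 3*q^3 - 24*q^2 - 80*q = (q - 5)*(q^3 + 8*q^2 + 16*q) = (q - 5)*(q + 4)*(q^2 + 4*q) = (q - 5)*(q + 4)^2*(q)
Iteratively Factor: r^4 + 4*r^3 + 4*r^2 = (r + 2)*(r^3 + 2*r^2) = (r + 2)^2*(r^2) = r*(r + 2)^2*(r)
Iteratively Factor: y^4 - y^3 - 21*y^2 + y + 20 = (y + 4)*(y^3 - 5*y^2 - y + 5) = (y - 5)*(y + 4)*(y^2 - 1) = (y - 5)*(y + 1)*(y + 4)*(y - 1)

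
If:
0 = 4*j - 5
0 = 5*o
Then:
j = 5/4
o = 0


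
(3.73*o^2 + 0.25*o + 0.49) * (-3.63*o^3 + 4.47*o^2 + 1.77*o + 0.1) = -13.5399*o^5 + 15.7656*o^4 + 5.9409*o^3 + 3.0058*o^2 + 0.8923*o + 0.049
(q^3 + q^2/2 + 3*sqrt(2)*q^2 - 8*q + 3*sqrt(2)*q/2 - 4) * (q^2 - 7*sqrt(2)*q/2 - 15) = q^5 - sqrt(2)*q^4/2 + q^4/2 - 44*q^3 - sqrt(2)*q^3/4 - 17*sqrt(2)*q^2 - 22*q^2 - 17*sqrt(2)*q/2 + 120*q + 60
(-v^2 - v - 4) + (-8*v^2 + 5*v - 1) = -9*v^2 + 4*v - 5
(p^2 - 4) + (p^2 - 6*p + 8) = 2*p^2 - 6*p + 4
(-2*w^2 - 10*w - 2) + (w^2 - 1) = -w^2 - 10*w - 3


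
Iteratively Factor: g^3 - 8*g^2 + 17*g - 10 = (g - 5)*(g^2 - 3*g + 2) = (g - 5)*(g - 1)*(g - 2)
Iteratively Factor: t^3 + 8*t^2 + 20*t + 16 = (t + 2)*(t^2 + 6*t + 8) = (t + 2)*(t + 4)*(t + 2)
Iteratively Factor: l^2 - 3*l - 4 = (l - 4)*(l + 1)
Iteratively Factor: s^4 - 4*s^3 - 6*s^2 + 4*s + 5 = (s - 5)*(s^3 + s^2 - s - 1) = (s - 5)*(s + 1)*(s^2 - 1) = (s - 5)*(s + 1)^2*(s - 1)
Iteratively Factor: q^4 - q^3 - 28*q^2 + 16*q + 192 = (q - 4)*(q^3 + 3*q^2 - 16*q - 48) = (q - 4)*(q + 4)*(q^2 - q - 12) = (q - 4)^2*(q + 4)*(q + 3)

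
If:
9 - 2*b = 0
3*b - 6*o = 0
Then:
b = 9/2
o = 9/4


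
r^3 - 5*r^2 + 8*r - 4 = (r - 2)^2*(r - 1)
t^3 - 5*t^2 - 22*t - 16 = (t - 8)*(t + 1)*(t + 2)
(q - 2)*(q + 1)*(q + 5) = q^3 + 4*q^2 - 7*q - 10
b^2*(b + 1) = b^3 + b^2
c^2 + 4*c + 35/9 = (c + 5/3)*(c + 7/3)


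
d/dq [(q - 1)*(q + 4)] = 2*q + 3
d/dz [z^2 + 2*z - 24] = 2*z + 2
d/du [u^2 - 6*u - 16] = 2*u - 6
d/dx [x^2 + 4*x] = 2*x + 4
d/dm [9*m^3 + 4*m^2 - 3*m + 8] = 27*m^2 + 8*m - 3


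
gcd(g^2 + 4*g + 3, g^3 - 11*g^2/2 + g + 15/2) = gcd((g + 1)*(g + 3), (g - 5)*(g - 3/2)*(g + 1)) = g + 1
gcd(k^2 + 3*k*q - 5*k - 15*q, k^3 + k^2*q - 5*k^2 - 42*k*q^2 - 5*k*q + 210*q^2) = k - 5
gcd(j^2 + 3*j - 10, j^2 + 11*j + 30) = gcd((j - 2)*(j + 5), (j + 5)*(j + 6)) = j + 5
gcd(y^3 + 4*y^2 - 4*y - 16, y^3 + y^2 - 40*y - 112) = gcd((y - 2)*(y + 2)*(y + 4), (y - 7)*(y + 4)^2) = y + 4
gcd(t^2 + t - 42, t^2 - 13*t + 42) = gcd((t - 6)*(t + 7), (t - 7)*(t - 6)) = t - 6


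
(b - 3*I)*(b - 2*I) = b^2 - 5*I*b - 6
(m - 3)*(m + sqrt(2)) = m^2 - 3*m + sqrt(2)*m - 3*sqrt(2)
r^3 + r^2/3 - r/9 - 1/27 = (r - 1/3)*(r + 1/3)^2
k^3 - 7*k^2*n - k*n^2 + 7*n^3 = (k - 7*n)*(k - n)*(k + n)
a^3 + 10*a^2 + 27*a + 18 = (a + 1)*(a + 3)*(a + 6)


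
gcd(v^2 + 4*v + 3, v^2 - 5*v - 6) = v + 1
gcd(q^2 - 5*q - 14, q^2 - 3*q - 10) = q + 2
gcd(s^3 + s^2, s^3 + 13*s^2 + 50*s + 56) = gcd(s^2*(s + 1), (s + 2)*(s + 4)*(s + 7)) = 1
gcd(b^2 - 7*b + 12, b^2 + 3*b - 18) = b - 3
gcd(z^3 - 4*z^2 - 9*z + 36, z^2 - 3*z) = z - 3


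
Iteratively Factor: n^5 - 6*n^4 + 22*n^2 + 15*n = (n - 3)*(n^4 - 3*n^3 - 9*n^2 - 5*n) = (n - 3)*(n + 1)*(n^3 - 4*n^2 - 5*n) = n*(n - 3)*(n + 1)*(n^2 - 4*n - 5) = n*(n - 5)*(n - 3)*(n + 1)*(n + 1)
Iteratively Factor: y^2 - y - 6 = (y - 3)*(y + 2)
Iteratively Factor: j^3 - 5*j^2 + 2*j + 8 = (j - 2)*(j^2 - 3*j - 4) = (j - 2)*(j + 1)*(j - 4)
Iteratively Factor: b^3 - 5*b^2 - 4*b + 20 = (b - 5)*(b^2 - 4) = (b - 5)*(b + 2)*(b - 2)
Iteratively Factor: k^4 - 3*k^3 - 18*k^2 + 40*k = (k)*(k^3 - 3*k^2 - 18*k + 40) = k*(k - 5)*(k^2 + 2*k - 8) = k*(k - 5)*(k + 4)*(k - 2)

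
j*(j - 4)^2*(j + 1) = j^4 - 7*j^3 + 8*j^2 + 16*j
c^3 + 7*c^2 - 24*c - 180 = (c - 5)*(c + 6)^2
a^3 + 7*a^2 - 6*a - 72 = (a - 3)*(a + 4)*(a + 6)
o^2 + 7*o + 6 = (o + 1)*(o + 6)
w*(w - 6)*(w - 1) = w^3 - 7*w^2 + 6*w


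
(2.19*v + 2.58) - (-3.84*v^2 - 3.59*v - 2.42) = 3.84*v^2 + 5.78*v + 5.0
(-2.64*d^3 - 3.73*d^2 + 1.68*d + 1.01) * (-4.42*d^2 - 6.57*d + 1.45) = 11.6688*d^5 + 33.8314*d^4 + 13.2525*d^3 - 20.9103*d^2 - 4.1997*d + 1.4645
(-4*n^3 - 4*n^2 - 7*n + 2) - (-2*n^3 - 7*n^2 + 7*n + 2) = -2*n^3 + 3*n^2 - 14*n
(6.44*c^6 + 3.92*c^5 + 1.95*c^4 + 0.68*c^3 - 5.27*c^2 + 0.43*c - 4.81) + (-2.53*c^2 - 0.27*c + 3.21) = 6.44*c^6 + 3.92*c^5 + 1.95*c^4 + 0.68*c^3 - 7.8*c^2 + 0.16*c - 1.6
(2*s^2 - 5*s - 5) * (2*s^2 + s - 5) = 4*s^4 - 8*s^3 - 25*s^2 + 20*s + 25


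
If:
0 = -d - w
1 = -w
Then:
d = 1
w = -1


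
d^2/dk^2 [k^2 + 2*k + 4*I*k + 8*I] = 2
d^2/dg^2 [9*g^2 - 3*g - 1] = 18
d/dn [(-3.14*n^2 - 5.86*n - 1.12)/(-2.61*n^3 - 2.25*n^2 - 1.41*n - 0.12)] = (-8.1954*n^4 - 30.5892*n^3 - 17.5272*n^2 - 4.2864*n - 0.876)/(6.8121*n^6 + 11.745*n^5 + 12.4227*n^4 + 6.9714*n^3 + 2.5281*n^2 + 0.3384*n + 0.0144)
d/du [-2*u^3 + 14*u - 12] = 14 - 6*u^2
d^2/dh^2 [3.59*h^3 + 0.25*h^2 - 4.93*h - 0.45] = 21.54*h + 0.5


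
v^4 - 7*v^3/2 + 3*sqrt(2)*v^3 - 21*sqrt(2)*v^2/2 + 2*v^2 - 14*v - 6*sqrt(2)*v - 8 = (v - 4)*(v + 1/2)*(v + sqrt(2))*(v + 2*sqrt(2))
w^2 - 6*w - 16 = (w - 8)*(w + 2)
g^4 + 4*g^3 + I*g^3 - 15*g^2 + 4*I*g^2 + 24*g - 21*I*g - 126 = (g - 3)*(g + 7)*(g - 2*I)*(g + 3*I)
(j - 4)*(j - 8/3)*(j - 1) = j^3 - 23*j^2/3 + 52*j/3 - 32/3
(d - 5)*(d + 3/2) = d^2 - 7*d/2 - 15/2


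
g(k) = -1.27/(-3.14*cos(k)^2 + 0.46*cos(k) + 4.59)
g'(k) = -1.27*(-6.28*sin(k)*cos(k) + 0.46*sin(k))/(-3.14*cos(k)^2 + 0.46*cos(k) + 4.59)^2 = (7.9756*cos(k) - 0.5842)*sin(k)/(-3.14*cos(k)^2 + 0.46*cos(k) + 4.59)^2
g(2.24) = -0.41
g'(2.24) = -0.45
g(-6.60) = -0.58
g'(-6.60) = -0.45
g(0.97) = -0.33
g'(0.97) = 0.22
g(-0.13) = -0.65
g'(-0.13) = -0.25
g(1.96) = -0.32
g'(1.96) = -0.21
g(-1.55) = -0.28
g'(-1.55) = 0.02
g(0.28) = -0.60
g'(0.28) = 0.43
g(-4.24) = -0.34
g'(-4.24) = -0.27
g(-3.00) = -1.20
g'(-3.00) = 1.07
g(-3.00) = -1.20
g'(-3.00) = 1.07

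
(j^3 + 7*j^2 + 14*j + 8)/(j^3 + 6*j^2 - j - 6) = (j^2 + 6*j + 8)/(j^2 + 5*j - 6)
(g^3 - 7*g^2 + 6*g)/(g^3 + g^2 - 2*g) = (g - 6)/(g + 2)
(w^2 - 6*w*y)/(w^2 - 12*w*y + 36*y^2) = w/(w - 6*y)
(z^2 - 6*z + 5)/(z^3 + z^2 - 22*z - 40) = (z - 1)/(z^2 + 6*z + 8)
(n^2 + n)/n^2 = (n + 1)/n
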